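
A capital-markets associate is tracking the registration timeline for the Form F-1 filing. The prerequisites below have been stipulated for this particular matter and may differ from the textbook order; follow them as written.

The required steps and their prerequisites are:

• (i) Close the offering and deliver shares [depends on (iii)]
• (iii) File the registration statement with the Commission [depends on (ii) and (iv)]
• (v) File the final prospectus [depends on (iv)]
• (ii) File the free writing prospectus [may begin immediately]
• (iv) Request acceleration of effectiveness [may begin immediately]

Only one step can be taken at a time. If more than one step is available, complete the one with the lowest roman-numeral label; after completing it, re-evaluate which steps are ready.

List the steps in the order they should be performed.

(ii), (iv), (iii), (i), (v)

Nothing is required for (ii) and (iv). (ii) has the earlier label → (ii) first.
That leaves (iv) as the only ready step → (iv).
Ready: (iii) and (v). (iii) has the earlier label → (iii).
(i) now also ready, so the ready set is {(i), (v)}; (i) has the earlier label → (i).
That leaves (v) as the only ready step → (v).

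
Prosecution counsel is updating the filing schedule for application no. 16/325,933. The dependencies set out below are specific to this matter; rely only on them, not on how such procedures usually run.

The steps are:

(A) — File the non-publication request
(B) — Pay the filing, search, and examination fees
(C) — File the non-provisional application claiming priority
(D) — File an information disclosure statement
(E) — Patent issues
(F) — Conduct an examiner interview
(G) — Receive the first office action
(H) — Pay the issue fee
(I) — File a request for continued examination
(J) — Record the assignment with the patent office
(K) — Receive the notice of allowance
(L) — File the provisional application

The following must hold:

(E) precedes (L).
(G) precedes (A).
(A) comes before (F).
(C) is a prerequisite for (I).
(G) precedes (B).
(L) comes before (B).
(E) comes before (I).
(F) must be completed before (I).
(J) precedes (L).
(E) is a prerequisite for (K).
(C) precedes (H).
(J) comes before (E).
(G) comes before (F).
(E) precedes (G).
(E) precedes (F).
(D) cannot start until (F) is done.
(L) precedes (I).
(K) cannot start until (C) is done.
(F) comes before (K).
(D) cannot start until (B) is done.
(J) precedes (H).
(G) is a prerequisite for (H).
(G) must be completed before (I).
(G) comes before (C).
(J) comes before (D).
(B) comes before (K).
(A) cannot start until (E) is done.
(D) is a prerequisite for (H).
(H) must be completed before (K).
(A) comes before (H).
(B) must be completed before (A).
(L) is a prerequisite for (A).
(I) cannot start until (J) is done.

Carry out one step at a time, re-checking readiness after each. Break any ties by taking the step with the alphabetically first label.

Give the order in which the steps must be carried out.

(J) is the only step with nothing outstanding, so it goes first.
(E) is the only step now ready → (E).
Ready: (G) and (L). (G) has the earlier label → (G).
(C) and (L) are both available; (C) has the earlier label → (C).
(L) needed (E) and (J), now all done → (L).
(B) is the only step now ready → (B).
(A) is the only step now ready → (A).
That leaves (F) as the only ready step → (F).
Now (D) and (I) have their prerequisites met. (D) has the earlier label, so (D) next.
Now (H) and (I) have their prerequisites met. (H) has the earlier label, so (H) next.
(K) now also ready, so the ready set is {(I), (K)}; (I) has the earlier label → (I).
(K) is the only step now ready → (K).

(J) (E) (G) (C) (L) (B) (A) (F) (D) (H) (I) (K)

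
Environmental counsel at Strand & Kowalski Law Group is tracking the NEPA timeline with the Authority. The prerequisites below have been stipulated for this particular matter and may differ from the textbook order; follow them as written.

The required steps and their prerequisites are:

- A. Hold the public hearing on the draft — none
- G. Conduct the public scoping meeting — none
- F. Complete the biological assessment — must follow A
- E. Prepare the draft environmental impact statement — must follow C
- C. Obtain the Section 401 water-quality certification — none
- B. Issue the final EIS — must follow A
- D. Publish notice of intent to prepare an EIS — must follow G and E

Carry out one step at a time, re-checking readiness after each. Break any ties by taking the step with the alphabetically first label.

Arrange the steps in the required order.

A, C and G have no prerequisites; A has the earlier label, so A is first.
B and F now also ready, so the ready set is {B, C, F, G}; B has the earlier label → B.
C, F and G are all available; C has the earlier label → C.
Now E, F and G have their prerequisites met. E has the earlier label, so E next.
F and G are both available; F has the earlier label → F.
Next only G has its prerequisites met → G.
That leaves D as the only ready step → D.

A, B, C, E, F, G, D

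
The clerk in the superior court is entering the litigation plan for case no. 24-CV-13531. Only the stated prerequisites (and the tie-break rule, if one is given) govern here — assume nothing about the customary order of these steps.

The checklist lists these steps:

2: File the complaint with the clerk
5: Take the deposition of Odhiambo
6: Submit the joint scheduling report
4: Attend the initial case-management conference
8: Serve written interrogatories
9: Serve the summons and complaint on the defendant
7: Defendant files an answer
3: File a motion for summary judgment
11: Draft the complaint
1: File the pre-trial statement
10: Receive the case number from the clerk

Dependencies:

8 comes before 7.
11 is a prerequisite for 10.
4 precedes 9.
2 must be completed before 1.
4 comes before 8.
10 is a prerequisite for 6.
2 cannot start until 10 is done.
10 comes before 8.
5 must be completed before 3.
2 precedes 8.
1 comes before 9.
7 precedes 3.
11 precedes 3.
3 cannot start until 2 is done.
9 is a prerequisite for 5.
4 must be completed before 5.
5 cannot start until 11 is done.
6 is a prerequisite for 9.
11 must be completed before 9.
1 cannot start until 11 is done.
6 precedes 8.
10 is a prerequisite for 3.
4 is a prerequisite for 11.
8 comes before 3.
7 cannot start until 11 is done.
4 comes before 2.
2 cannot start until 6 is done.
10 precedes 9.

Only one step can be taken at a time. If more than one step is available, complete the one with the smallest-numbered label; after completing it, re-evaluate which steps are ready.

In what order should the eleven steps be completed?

4 has no prerequisites → 4 first.
11 needed 4, now all done → 11.
10 needed 11, now all done → 10.
6 needed 10, now all done → 6.
2 needed 4, 6 and 10, now all done → 2.
1 and 8 are both available; 1 has the earlier label → 1.
8 and 9 are both available; 8 has the earlier label → 8.
Ready: 7 and 9. 7 has the earlier label → 7.
Next only 9 has its prerequisites met → 9.
5 needed 4, 9 and 11, now all done → 5.
3 needed 2, 5, 7, 8, 10 and 11, now all done → 3.

4, 11, 10, 6, 2, 1, 8, 7, 9, 5, 3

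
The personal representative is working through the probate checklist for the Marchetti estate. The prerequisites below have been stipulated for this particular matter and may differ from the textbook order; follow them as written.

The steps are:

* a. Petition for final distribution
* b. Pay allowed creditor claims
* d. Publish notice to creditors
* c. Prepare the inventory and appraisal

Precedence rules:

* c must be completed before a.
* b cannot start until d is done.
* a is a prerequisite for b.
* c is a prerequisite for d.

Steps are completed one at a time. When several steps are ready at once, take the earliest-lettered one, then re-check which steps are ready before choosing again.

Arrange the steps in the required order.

Only c has no prerequisites, so it is first.
Ready: a and d. a has the earlier label → a.
That leaves d as the only ready step → d.
That leaves b as the only ready step → b.

c, a, d, b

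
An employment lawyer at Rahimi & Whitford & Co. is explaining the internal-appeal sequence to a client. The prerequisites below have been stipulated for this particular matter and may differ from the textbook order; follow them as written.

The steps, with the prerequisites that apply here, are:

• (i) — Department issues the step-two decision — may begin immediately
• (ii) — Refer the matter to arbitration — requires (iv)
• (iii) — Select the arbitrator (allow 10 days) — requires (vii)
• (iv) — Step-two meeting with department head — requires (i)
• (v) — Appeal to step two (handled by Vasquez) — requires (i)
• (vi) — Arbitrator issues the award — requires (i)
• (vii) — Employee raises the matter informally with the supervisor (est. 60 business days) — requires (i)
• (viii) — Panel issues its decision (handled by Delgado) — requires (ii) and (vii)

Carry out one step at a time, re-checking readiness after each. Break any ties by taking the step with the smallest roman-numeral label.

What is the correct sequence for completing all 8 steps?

(i), (iv), (ii), (v), (vi), (vii), (iii), (viii)

(i) is the only step with nothing outstanding, so it goes first.
Ready: (iv), (v), (vi) and (vii). (iv) has the earlier label → (iv).
(ii) now also ready, so the ready set is {(ii), (v), (vi), (vii)}; (ii) has the earlier label → (ii).
(v), (vi) and (vii) are all available; (v) has the earlier label → (v).
Now (vi) and (vii) have their prerequisites met. (vi) has the earlier label, so (vi) next.
Next only (vii) has its prerequisites met → (vii).
(iii) and (viii) are both available; (iii) has the earlier label → (iii).
(viii) needed (ii) and (vii), now all done → (viii).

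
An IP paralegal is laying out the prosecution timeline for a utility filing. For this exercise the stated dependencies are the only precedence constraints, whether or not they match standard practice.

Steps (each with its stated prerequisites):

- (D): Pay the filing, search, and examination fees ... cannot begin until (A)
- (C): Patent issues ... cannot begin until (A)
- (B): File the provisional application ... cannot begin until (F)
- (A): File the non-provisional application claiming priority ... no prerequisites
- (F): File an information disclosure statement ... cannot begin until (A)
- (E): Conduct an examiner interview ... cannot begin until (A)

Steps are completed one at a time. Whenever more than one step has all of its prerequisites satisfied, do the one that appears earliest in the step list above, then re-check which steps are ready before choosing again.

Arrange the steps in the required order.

(A) is the only step with nothing outstanding, so it goes first.
Ready: (D), (C), (F) and (E). (D) is listed earlier → (D).
Ready: (C), (F) and (E). (C) is listed earlier → (C).
(F) and (E) are both available; (F) is listed earlier → (F).
Now (B) and (E) have their prerequisites met. (B) is listed earlier, so (B) next.
That leaves (E) as the only ready step → (E).

(A) (D) (C) (F) (B) (E)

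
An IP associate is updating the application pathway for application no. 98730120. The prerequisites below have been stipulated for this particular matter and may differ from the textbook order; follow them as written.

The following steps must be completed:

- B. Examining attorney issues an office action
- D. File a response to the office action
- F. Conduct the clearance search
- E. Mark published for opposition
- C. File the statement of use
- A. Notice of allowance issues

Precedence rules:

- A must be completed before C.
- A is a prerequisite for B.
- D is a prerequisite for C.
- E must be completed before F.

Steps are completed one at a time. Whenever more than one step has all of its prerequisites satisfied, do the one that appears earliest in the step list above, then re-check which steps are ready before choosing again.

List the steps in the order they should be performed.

D E F A B C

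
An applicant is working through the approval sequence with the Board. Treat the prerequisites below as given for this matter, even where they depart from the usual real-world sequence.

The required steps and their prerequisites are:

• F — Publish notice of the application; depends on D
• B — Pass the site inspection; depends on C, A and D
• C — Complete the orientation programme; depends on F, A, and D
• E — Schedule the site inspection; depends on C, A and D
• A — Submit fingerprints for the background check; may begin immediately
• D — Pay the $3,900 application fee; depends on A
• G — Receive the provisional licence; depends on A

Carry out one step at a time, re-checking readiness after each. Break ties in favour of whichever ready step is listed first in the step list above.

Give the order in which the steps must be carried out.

A → D → F → C → B → E → G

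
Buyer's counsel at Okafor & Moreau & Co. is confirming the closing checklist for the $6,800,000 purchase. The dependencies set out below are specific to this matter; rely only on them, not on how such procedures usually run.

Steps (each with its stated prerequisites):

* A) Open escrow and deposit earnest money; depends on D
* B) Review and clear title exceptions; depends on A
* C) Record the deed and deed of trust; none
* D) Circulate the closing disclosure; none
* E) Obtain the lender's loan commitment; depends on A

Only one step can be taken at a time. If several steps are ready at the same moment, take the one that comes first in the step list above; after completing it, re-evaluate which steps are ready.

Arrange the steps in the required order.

C, D, A, B, E

C and D have no prerequisites; C is listed earlier, so C is first.
That leaves D as the only ready step → D.
Next only A has its prerequisites met → A.
Ready: B and E. B is listed earlier → B.
Next only E has its prerequisites met → E.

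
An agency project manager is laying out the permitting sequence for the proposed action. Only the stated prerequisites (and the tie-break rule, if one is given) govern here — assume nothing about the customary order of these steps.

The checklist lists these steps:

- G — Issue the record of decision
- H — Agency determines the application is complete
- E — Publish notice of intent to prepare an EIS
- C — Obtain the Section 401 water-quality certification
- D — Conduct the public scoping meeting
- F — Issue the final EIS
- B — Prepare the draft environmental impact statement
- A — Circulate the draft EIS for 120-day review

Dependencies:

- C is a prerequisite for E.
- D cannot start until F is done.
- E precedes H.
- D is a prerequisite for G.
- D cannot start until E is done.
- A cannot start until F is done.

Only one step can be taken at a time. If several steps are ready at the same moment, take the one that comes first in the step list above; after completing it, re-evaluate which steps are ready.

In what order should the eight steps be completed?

C, E, H, F, D, G, B, A

C, F and B have no prerequisites; C is listed earlier, so C is first.
Now E, F and B have their prerequisites met. E is listed earlier, so E next.
Ready: H, F and B. H is listed earlier → H.
F and B are both available; F is listed earlier → F.
D, B and A are all available; D is listed earlier → D.
G now also ready, so the ready set is {G, B, A}; G is listed earlier → G.
B and A are both available; B is listed earlier → B.
A is the only step now ready → A.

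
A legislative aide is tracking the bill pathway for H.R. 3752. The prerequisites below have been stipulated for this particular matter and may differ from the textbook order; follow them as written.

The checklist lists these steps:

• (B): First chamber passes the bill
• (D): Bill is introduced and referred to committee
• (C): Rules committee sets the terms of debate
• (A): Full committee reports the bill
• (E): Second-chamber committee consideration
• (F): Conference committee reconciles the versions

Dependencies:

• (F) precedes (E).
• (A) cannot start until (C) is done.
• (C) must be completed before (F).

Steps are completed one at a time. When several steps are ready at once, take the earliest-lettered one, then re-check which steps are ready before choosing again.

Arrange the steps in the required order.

(B), (C), (A), (D), (F), (E)

Nothing is required for (B), (C) and (D). (B) has the earlier label → (B) first.
Ready: (C) and (D). (C) has the earlier label → (C).
(A) and (F) now also ready, so the ready set is {(A), (D), (F)}; (A) has the earlier label → (A).
Ready: (D) and (F). (D) has the earlier label → (D).
(F) is the only step now ready → (F).
(E) needed (F), now all done → (E).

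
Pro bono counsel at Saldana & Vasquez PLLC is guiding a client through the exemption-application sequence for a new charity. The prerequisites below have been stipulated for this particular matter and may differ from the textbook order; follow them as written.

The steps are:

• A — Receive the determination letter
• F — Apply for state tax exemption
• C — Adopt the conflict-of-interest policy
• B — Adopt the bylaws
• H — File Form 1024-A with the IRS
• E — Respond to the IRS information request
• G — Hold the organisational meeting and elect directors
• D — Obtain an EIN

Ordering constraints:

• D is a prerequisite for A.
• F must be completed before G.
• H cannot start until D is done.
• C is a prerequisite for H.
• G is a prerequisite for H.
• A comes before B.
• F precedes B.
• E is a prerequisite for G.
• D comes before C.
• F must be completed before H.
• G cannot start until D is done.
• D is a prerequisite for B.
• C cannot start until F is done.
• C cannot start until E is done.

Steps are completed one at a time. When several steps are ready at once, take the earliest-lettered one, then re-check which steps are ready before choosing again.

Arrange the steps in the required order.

D → A → E → F → B → C → G → H

Nothing is required for D, E and F. D has the earlier label → D first.
Now A, E and F have their prerequisites met. A has the earlier label, so A next.
E and F are both available; E has the earlier label → E.
F is the only step now ready → F.
Ready: B, C and G. B has the earlier label → B.
Now C and G have their prerequisites met. C has the earlier label, so C next.
G needed D, E and F, now all done → G.
H is the only step now ready → H.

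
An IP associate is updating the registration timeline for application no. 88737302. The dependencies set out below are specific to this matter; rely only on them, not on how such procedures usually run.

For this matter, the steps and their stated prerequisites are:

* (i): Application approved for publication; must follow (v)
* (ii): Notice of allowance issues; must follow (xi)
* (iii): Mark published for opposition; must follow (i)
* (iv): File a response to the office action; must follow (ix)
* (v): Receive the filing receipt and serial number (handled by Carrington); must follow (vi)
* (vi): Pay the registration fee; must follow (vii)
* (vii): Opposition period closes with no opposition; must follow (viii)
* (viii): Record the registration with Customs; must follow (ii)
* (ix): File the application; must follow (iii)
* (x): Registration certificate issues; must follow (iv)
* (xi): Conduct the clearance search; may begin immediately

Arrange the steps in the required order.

(xi) → (ii) → (viii) → (vii) → (vi) → (v) → (i) → (iii) → (ix) → (iv) → (x)

(xi) has no prerequisites → (xi) first.
(ii) is the only step now ready → (ii).
(viii) is the only step now ready → (viii).
Next only (vii) has its prerequisites met → (vii).
(vi) needed (vii), now all done → (vi).
(v) is the only step now ready → (v).
(i) needed (v), now all done → (i).
(iii) needed (i), now all done → (iii).
(ix) needed (iii), now all done → (ix).
(iv) needed (ix), now all done → (iv).
Next only (x) has its prerequisites met → (x).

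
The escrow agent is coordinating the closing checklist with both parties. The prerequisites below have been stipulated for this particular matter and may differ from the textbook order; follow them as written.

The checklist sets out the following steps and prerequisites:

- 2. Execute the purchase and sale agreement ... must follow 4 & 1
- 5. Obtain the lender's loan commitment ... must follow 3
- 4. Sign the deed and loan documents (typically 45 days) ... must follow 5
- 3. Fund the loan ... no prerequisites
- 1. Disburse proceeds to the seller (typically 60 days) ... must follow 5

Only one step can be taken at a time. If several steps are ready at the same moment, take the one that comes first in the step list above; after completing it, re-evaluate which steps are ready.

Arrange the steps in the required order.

3 5 4 1 2

3 has no prerequisites → 3 first.
5 needed 3, now all done → 5.
Now 4 and 1 have their prerequisites met. 4 is listed earlier, so 4 next.
Next only 1 has its prerequisites met → 1.
2 is the only step now ready → 2.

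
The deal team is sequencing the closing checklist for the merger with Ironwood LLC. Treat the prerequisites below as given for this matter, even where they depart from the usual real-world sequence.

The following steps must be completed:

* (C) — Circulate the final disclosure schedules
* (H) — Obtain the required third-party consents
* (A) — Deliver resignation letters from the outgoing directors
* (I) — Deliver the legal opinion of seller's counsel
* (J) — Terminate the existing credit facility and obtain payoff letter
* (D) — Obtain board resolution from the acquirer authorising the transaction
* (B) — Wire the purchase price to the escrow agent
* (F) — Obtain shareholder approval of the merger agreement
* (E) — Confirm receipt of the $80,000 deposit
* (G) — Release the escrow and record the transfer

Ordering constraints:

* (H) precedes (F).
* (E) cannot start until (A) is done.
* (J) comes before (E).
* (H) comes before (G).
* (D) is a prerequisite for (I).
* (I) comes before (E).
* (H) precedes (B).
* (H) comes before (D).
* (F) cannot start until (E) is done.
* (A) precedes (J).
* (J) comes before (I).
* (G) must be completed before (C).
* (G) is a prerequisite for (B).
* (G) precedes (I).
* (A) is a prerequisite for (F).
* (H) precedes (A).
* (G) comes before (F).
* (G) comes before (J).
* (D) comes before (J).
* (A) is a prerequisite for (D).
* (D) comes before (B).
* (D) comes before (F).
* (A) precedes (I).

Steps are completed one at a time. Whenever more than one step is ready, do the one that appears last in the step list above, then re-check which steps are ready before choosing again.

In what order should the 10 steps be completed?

(H) has no prerequisites → (H) first.
Ready: (G) and (A). (G) is listed later → (G).
(C) now also ready, so the ready set is {(A), (C)}; (A) is listed later → (A).
Ready: (D) and (C). (D) is listed later → (D).
(B), (J) and (C) are all available; (B) is listed later → (B).
(J) and (C) are both available; (J) is listed later → (J).
Ready: (I) and (C). (I) is listed later → (I).
(E) and (C) are both available; (E) is listed later → (E).
(F) and (C) are both available; (F) is listed later → (F).
(C) is the only step now ready → (C).

(H), (G), (A), (D), (B), (J), (I), (E), (F), (C)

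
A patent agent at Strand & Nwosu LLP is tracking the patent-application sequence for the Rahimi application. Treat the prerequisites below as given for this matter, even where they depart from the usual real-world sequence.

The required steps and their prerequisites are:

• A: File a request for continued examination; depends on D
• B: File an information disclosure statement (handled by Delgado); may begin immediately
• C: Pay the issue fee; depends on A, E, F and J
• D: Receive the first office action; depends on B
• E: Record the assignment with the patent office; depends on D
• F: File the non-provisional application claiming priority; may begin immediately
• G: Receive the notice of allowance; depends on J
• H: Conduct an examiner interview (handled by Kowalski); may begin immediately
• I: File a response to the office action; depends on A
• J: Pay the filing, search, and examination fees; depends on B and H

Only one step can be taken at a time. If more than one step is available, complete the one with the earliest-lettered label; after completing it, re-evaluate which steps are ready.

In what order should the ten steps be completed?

Nothing is required for B, F and H. B has the earlier label → B first.
D now also ready, so the ready set is {D, F, H}; D has the earlier label → D.
A, E, F and H are all available; A has the earlier label → A.
Now E, F, H and I have their prerequisites met. E has the earlier label, so E next.
Now F, H and I have their prerequisites met. F has the earlier label, so F next.
Ready: H and I. H has the earlier label → H.
Now I and J have their prerequisites met. I has the earlier label, so I next.
J needed B and H, now all done → J.
Now C and G have their prerequisites met. C has the earlier label, so C next.
That leaves G as the only ready step → G.

B → D → A → E → F → H → I → J → C → G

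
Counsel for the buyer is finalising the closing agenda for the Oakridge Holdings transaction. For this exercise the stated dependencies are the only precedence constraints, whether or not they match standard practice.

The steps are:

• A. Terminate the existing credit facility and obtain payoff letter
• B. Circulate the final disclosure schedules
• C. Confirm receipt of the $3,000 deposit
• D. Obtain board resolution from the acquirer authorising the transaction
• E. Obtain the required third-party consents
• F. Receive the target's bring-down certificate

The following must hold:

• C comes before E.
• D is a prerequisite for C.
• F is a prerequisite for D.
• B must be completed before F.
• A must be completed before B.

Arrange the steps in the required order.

Only A has no prerequisites, so it is first.
B needed A, now all done → B.
Next only F has its prerequisites met → F.
D needed F, now all done → D.
Next only C has its prerequisites met → C.
E is the only step now ready → E.

A → B → F → D → C → E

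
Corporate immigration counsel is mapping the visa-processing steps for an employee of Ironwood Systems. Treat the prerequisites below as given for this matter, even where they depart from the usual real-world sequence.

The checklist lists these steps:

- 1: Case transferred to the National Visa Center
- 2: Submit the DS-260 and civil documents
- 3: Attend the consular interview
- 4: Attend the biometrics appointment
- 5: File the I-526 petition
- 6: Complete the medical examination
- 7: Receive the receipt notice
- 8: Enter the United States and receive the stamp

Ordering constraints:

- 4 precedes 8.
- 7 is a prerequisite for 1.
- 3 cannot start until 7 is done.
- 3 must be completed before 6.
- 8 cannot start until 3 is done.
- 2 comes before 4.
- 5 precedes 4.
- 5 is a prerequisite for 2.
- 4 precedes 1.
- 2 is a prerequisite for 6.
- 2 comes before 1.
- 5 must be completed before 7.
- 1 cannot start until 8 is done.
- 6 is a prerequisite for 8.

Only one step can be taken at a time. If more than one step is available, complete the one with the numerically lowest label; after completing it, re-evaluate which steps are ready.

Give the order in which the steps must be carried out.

5 is the only step with nothing outstanding, so it goes first.
Now 2 and 7 have their prerequisites met. 2 has the earlier label, so 2 next.
Now 4 and 7 have their prerequisites met. 4 has the earlier label, so 4 next.
Next only 7 has its prerequisites met → 7.
3 needed 7, now all done → 3.
6 is the only step now ready → 6.
8 is the only step now ready → 8.
1 needed 2, 4, 7 and 8, now all done → 1.

5, 2, 4, 7, 3, 6, 8, 1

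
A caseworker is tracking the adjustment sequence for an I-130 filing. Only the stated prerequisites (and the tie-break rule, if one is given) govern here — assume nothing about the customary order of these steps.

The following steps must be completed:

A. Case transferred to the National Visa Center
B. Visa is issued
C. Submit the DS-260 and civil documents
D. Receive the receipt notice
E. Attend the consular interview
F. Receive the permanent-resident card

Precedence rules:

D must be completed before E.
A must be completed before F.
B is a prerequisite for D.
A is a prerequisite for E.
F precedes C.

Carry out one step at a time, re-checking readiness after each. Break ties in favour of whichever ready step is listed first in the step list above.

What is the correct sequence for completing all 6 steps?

A and B have no prerequisites; A is listed earlier, so A is first.
F now also ready, so the ready set is {B, F}; B is listed earlier → B.
D now also ready, so the ready set is {D, F}; D is listed earlier → D.
Now E and F have their prerequisites met. E is listed earlier, so E next.
F needed A, now all done → F.
That leaves C as the only ready step → C.

A, B, D, E, F, C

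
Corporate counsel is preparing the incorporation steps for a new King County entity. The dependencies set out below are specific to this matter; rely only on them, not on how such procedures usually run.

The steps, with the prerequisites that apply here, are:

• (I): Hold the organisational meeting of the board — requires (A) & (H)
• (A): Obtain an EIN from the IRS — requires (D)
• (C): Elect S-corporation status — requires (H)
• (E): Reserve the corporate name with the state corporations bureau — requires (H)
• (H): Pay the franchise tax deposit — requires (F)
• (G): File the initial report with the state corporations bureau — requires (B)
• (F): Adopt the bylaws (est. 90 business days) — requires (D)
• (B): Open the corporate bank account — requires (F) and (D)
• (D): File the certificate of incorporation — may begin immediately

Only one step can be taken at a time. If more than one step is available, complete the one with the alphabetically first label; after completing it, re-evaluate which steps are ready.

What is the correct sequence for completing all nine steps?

(D) has no prerequisites → (D) first.
(A) and (F) are both available; (A) has the earlier label → (A).
Next only (F) has its prerequisites met → (F).
Ready: (B) and (H). (B) has the earlier label → (B).
Now (G) and (H) have their prerequisites met. (G) has the earlier label, so (G) next.
(H) needed (F), now all done → (H).
Now (C), (E) and (I) have their prerequisites met. (C) has the earlier label, so (C) next.
(E) and (I) are both available; (E) has the earlier label → (E).
(I) needed (A) and (H), now all done → (I).

(D), (A), (F), (B), (G), (H), (C), (E), (I)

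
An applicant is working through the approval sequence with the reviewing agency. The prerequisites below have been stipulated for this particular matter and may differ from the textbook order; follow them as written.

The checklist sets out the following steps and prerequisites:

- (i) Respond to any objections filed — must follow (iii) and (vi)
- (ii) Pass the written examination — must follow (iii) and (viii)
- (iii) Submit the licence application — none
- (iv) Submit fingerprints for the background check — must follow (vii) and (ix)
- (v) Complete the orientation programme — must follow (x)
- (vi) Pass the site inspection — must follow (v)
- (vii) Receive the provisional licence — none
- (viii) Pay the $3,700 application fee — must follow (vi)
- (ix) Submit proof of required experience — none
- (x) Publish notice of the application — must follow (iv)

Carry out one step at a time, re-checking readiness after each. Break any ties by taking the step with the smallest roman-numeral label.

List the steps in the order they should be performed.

(iii), (vii) and (ix) have no prerequisites; (iii) has the earlier label, so (iii) is first.
Now (vii) and (ix) have their prerequisites met. (vii) has the earlier label, so (vii) next.
Next only (ix) has its prerequisites met → (ix).
(iv) is the only step now ready → (iv).
That leaves (x) as the only ready step → (x).
(v) needed (x), now all done → (v).
Next only (vi) has its prerequisites met → (vi).
(i) and (viii) are both available; (i) has the earlier label → (i).
That leaves (viii) as the only ready step → (viii).
(ii) needed (iii) and (viii), now all done → (ii).

(iii), (vii), (ix), (iv), (x), (v), (vi), (i), (viii), (ii)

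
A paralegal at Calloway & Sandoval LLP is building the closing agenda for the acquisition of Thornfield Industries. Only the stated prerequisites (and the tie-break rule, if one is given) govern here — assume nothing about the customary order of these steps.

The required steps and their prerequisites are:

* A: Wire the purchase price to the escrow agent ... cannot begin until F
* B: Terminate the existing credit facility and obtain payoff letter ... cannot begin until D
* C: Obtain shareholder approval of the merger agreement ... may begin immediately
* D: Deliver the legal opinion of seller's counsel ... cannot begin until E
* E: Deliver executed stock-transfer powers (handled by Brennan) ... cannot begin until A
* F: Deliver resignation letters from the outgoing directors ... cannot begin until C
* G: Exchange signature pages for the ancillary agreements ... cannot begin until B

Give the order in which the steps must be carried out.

Only C has no prerequisites, so it is first.
Next only F has its prerequisites met → F.
A needed F, now all done → A.
Next only E has its prerequisites met → E.
That leaves D as the only ready step → D.
B is the only step now ready → B.
G needed B, now all done → G.

C, F, A, E, D, B, G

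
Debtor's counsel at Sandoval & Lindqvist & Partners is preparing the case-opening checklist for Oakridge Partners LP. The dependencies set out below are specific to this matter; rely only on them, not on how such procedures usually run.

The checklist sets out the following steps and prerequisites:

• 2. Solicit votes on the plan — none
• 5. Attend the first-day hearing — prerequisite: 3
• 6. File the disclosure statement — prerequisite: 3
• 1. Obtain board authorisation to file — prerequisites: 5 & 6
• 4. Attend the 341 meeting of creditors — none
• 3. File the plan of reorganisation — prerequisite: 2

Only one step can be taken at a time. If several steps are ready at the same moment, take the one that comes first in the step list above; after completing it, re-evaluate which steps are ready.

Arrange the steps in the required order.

2 4 3 5 6 1

Nothing is required for 2 and 4. 2 is listed earlier → 2 first.
4 and 3 are both available; 4 is listed earlier → 4.
That leaves 3 as the only ready step → 3.
Now 5 and 6 have their prerequisites met. 5 is listed earlier, so 5 next.
Next only 6 has its prerequisites met → 6.
1 needed 5 and 6, now all done → 1.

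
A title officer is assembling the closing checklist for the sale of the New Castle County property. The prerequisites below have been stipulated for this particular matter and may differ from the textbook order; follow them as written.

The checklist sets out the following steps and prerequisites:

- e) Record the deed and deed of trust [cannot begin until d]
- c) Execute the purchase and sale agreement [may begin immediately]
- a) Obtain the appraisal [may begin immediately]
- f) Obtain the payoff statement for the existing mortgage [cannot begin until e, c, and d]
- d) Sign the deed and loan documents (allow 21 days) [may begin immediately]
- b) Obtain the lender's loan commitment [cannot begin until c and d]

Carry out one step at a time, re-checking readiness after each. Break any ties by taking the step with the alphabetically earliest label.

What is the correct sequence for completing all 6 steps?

a, c, d, b, e, f

a, c and d have no prerequisites; a has the earlier label, so a is first.
c and d are both available; c has the earlier label → c.
Next only d has its prerequisites met → d.
b and e are both available; b has the earlier label → b.
e needed d, now all done → e.
Next only f has its prerequisites met → f.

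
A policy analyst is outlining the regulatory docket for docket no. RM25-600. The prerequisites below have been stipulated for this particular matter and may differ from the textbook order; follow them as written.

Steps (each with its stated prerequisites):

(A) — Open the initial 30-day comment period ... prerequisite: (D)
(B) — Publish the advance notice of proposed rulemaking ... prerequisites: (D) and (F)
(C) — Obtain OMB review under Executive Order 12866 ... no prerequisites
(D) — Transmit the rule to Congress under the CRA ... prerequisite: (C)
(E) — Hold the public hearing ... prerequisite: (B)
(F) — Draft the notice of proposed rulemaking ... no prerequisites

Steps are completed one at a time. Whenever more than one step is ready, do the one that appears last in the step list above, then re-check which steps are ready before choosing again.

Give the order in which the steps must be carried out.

Nothing is required for (F) and (C). (F) is listed later → (F) first.
(C) is the only step now ready → (C).
(D) needed (C), now all done → (D).
(B) and (A) are both available; (B) is listed later → (B).
(E) and (A) are both available; (E) is listed later → (E).
(A) needed (D), now all done → (A).

(F) → (C) → (D) → (B) → (E) → (A)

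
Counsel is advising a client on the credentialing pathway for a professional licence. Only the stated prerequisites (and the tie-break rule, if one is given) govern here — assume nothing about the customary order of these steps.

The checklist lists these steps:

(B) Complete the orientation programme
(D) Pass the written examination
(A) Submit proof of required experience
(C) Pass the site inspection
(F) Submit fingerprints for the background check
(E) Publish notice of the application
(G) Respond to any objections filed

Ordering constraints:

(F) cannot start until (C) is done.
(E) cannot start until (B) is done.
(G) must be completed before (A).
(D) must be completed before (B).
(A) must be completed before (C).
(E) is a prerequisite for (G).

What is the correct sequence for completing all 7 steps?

Only (D) has no prerequisites, so it is first.
That leaves (B) as the only ready step → (B).
Next only (E) has its prerequisites met → (E).
Next only (G) has its prerequisites met → (G).
(A) is the only step now ready → (A).
That leaves (C) as the only ready step → (C).
(F) needed (C), now all done → (F).

(D), (B), (E), (G), (A), (C), (F)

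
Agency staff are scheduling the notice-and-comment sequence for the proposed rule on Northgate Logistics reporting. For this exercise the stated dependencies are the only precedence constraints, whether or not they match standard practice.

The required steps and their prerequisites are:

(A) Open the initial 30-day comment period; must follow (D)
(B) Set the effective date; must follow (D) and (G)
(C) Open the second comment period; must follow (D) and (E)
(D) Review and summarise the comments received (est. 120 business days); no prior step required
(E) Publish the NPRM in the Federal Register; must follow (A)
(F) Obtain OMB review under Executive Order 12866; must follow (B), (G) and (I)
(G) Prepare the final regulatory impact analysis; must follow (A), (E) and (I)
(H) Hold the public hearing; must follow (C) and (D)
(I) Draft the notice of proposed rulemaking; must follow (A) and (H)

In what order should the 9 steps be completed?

(D) is the only step with nothing outstanding, so it goes first.
(A) is the only step now ready → (A).
(E) needed (A), now all done → (E).
(C) is the only step now ready → (C).
That leaves (H) as the only ready step → (H).
(I) is the only step now ready → (I).
(G) needed (A), (E) and (I), now all done → (G).
Next only (B) has its prerequisites met → (B).
(F) is the only step now ready → (F).

(D) (A) (E) (C) (H) (I) (G) (B) (F)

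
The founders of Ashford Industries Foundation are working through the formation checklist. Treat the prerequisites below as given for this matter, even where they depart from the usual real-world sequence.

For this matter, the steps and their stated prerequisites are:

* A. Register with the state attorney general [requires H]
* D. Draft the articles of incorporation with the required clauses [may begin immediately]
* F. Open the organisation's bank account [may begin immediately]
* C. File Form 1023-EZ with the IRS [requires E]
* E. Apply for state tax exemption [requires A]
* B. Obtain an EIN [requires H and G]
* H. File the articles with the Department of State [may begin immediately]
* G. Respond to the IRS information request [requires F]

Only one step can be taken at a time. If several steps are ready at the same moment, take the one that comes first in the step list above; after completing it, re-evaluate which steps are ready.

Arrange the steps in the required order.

D F H A E C G B

Nothing is required for D, F and H. D is listed earlier → D first.
Ready: F and H. F is listed earlier → F.
Ready: H and G. H is listed earlier → H.
Now A and G have their prerequisites met. A is listed earlier, so A next.
E now also ready, so the ready set is {E, G}; E is listed earlier → E.
C now also ready, so the ready set is {C, G}; C is listed earlier → C.
G is the only step now ready → G.
B needed H and G, now all done → B.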